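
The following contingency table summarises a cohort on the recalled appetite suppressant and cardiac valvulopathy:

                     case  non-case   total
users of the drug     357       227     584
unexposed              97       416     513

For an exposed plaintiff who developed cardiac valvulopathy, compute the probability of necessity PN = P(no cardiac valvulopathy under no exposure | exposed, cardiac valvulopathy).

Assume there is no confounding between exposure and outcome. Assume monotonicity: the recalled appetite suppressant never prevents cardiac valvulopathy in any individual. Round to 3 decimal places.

PN ≈ 0.691

p₁ = P(outcome | exposed) = 357/584 = 0.6113
p₀ = P(outcome | unexposed) = 97/513 = 0.18908
Under exogeneity and monotonicity, PN = (p₁ − p₀)/p₁.
PN = (0.6113 − 0.18908) / 0.6113 ≈ 0.6907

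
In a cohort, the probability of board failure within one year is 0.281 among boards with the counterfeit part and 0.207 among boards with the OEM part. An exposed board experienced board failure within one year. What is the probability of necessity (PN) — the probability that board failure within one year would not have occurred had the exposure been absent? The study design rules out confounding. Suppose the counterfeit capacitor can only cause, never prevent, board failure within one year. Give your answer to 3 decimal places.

Let p₁ = 0.281, p₀ = 0.207.
Under exogeneity and monotonicity, PN = (p₁ − p₀) / p₁.
PN = (0.281 − 0.207) / 0.281 = 0.074 / 0.281 ≈ 0.2633

PN ≈ 0.263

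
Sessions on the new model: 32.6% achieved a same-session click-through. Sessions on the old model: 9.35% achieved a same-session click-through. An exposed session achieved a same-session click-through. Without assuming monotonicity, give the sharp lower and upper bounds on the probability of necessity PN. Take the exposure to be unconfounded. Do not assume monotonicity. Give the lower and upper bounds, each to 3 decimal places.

p₁ = 0.326, p₀ = 0.0935.
Under exogeneity alone the bounds on PN are max{0,(p₁−p₀)/p₁} ≤ PN ≤ min{1,(1−p₀)/p₁}.
  lower = (p₁ − p₀)/p₁ = 0.2325 / 0.326 ≈ 0.7132
  upper = min{1, (1 − p₀)/p₁} = 0.9065 / 0.326 ≈ 2.7807 → capped at 1

0.713 ≤ PN ≤ 1.000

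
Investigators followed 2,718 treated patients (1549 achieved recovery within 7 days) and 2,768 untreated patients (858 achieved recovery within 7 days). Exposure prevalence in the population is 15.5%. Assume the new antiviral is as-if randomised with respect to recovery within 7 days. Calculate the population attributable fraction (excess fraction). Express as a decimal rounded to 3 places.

PAF ≈ 0.115

p₁ = P(outcome | exposed) = 1549/2718 = 0.5699
p₀ = P(outcome | unexposed) = 858/2768 = 0.30997
Overall risk P(Y=1) = π·p₁ + (1−π)·p₀ = 0.155×0.5699 + 0.845×0.30997 = 0.35026.
Under exogeneity, PAF = [P(Y=1) − p₀] / P(Y=1).
PAF = (0.35026 − 0.30997) / 0.35026 ≈ 0.1150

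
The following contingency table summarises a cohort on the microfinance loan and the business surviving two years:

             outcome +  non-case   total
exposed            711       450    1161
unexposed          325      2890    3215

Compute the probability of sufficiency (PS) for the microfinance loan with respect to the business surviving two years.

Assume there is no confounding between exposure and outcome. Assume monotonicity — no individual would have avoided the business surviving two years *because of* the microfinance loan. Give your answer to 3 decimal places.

p₁ = P(outcome | exposed) = 711/1161 = 0.6124
p₀ = P(outcome | unexposed) = 325/3215 = 0.10109
Under exogeneity and monotonicity, PS = (p₁ − p₀)/(1 − p₀).
PS = (0.6124 − 0.10109) / 0.89891 ≈ 0.5688

PS ≈ 0.569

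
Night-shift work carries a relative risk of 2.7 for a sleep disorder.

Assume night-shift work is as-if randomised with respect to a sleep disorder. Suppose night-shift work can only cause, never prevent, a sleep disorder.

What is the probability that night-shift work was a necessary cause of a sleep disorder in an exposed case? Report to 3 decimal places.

PN ≈ 0.630

Under exogeneity and monotonicity, PN = (RR − 1) / RR = 1 − 1/RR.
PN = (2.7 − 1) / 2.7 = 1.7 / 2.7 ≈ 0.6296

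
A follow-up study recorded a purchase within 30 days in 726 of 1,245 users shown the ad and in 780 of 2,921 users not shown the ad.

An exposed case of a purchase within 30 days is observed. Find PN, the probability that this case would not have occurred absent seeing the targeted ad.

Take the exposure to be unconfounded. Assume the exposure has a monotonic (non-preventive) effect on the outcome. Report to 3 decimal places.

PN ≈ 0.542

p₁ = P(outcome | exposed) = 726/1245 = 0.58313
p₀ = P(outcome | unexposed) = 780/2921 = 0.26703
Under exogeneity and monotonicity, PN = (p₁ − p₀) / p₁.
PN = (0.58313 − 0.26703) / 0.58313 = 0.3161 / 0.58313 ≈ 0.5421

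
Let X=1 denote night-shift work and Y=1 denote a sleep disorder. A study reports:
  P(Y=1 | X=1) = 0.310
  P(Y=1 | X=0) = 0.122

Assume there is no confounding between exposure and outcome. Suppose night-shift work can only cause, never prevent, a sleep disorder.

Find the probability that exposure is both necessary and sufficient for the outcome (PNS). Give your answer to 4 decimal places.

PNS ≈ 0.1880

Let p₁ = 0.31, p₀ = 0.122.
Under exogeneity and monotonicity, PNS = p₁ − p₀.
PNS = 0.31 − 0.122 = 0.188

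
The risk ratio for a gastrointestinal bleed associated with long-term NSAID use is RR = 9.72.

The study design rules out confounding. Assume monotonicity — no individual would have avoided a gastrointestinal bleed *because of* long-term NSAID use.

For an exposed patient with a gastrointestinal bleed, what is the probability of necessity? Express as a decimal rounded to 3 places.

PN ≈ 0.897

Under exogeneity and monotonicity, PN = (RR − 1) / RR = 1 − 1/RR.
PN = (9.72 − 1) / 9.72 = 8.72 / 9.72 ≈ 0.8971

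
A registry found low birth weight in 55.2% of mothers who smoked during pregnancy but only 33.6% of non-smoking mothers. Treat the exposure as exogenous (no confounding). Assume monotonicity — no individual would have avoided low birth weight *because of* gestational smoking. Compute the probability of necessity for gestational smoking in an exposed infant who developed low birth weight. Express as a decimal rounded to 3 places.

PN ≈ 0.391

p₁ = 0.552, p₀ = 0.336.
Under exogeneity and monotonicity, PN = (p₁ − p₀) / p₁.
PN = (0.552 − 0.336) / 0.552 = 0.216 / 0.552 ≈ 0.3913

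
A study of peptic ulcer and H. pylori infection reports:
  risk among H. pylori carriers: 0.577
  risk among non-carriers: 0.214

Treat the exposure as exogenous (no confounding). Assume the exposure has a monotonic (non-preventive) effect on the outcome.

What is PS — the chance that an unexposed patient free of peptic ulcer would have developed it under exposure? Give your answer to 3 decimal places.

PS ≈ 0.462

Let p₁ = 0.577, p₀ = 0.214.
Under exogeneity and monotonicity, PS = (p₁ − p₀) / (1 − p₀).
PS = (0.577 − 0.214) / (1 − 0.214) = 0.363 / 0.786 ≈ 0.4618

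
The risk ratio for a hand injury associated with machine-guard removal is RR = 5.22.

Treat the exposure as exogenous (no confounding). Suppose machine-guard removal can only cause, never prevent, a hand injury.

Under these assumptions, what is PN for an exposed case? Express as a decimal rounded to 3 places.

Under exogeneity and monotonicity, PN = (RR − 1) / RR = 1 − 1/RR.
PN = (5.22 − 1) / 5.22 = 4.22 / 5.22 ≈ 0.8084

PN ≈ 0.808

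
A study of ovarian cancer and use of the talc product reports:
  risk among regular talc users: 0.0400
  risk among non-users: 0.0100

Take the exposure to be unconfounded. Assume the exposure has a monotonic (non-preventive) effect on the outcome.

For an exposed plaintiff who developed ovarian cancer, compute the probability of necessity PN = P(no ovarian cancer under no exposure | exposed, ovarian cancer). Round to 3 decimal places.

PN ≈ 0.750

Let p₁ = 0.04, p₀ = 0.01.
Under exogeneity and monotonicity, PN = (p₁ − p₀) / p₁.
PN = (0.04 − 0.01) / 0.04 = 0.03 / 0.04 ≈ 0.7500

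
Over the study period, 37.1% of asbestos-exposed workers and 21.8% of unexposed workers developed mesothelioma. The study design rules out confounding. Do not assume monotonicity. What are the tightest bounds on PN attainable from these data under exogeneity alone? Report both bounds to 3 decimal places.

p₁ = 0.371, p₀ = 0.218.
Under exogeneity alone the bounds on PN are max{0,(p₁−p₀)/p₁} ≤ PN ≤ min{1,(1−p₀)/p₁}.
  lower = (p₁ − p₀)/p₁ = 0.153 / 0.371 ≈ 0.4124
  upper = min{1, (1 − p₀)/p₁} = 0.782 / 0.371 ≈ 2.1078 → capped at 1

0.412 ≤ PN ≤ 1.000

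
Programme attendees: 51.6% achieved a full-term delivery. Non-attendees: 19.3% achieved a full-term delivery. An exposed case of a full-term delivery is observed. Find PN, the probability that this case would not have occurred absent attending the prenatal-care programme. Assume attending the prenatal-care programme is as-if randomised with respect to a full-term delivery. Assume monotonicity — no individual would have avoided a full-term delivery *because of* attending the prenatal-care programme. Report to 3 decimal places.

PN ≈ 0.626

p₁ = 0.516, p₀ = 0.193.
Under exogeneity and monotonicity, PN = (p₁ − p₀) / p₁.
PN = (0.516 − 0.193) / 0.516 = 0.323 / 0.516 ≈ 0.6260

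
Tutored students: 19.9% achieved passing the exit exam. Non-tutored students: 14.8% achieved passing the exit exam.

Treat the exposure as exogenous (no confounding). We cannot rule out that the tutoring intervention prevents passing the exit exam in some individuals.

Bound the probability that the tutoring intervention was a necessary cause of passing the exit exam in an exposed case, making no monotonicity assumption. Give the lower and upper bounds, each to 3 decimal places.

0.256 ≤ PN ≤ 1.000

p₁ = 0.199, p₀ = 0.148.
Under exogeneity alone the bounds on PN are max{0,(p₁−p₀)/p₁} ≤ PN ≤ min{1,(1−p₀)/p₁}.
  lower = (p₁ − p₀)/p₁ = 0.051 / 0.199 ≈ 0.2563
  upper = min{1, (1 − p₀)/p₁} = 0.852 / 0.199 ≈ 4.2814 → capped at 1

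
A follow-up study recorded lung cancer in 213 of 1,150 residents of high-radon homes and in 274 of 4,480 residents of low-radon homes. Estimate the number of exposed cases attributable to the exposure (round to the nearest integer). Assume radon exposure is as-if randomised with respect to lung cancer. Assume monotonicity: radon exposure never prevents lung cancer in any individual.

about 143 cases

p₁ = P(outcome | exposed) = 213/1150 = 0.18522
p₀ = P(outcome | unexposed) = 274/4480 = 0.061161
PN = (p₁ − p₀)/p₁ = (0.18522 − 0.061161) / 0.18522 ≈ 0.66979.
Attributable cases ≈ PN × (exposed cases) = 0.66979 × 213 ≈ 142.67.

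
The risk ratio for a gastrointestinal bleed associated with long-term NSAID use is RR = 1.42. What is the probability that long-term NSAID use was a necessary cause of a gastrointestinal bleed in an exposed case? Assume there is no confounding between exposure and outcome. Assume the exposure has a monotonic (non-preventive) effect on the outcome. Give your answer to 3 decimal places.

Under exogeneity and monotonicity, PN = (RR − 1) / RR = 1 − 1/RR.
PN = (1.42 − 1) / 1.42 = 0.42 / 1.42 ≈ 0.2958

PN ≈ 0.296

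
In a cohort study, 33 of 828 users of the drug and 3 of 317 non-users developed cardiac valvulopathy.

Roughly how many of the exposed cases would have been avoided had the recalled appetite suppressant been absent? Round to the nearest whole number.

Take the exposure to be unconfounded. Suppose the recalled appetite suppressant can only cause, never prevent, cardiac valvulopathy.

about 25 cases

p₁ = P(outcome | exposed) = 33/828 = 0.039855
p₀ = P(outcome | unexposed) = 3/317 = 0.0094637
PN = (p₁ − p₀)/p₁ = (0.039855 − 0.0094637) / 0.039855 ≈ 0.76255.
Attributable cases ≈ PN × (exposed cases) = 0.76255 × 33 ≈ 25.16.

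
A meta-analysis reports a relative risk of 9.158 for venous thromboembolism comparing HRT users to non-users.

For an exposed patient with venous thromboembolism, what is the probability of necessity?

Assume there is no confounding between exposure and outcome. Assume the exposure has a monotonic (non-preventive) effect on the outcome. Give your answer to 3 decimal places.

Under exogeneity and monotonicity, PN = (RR − 1) / RR = 1 − 1/RR.
PN = (9.158 − 1) / 9.158 = 8.158 / 9.158 ≈ 0.8908

PN ≈ 0.891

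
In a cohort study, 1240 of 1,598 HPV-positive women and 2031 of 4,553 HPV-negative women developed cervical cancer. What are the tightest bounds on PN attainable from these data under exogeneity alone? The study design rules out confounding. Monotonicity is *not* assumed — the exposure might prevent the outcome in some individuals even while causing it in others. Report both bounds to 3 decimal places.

0.425 ≤ PN ≤ 0.714

p₁ = P(outcome | exposed) = 1240/1598 = 0.77597
p₀ = P(outcome | unexposed) = 2031/4553 = 0.44608
Under exogeneity alone the bounds on PN are max{0,(p₁−p₀)/p₁} ≤ PN ≤ min{1,(1−p₀)/p₁}.
  lower = (p₁ − p₀)/p₁ = 0.32989 / 0.77597 ≈ 0.4251
  upper = min{1, (1 − p₀)/p₁} = 0.55392 / 0.77597 ≈ 0.7138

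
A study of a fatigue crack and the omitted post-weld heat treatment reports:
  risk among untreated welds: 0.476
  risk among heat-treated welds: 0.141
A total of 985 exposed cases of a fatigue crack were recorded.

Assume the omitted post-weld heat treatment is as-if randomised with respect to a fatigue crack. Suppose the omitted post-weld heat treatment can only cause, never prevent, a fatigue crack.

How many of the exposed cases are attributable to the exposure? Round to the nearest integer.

Let p₁ = 0.476, p₀ = 0.141.
PN = (p₁ − p₀)/p₁ = (0.476 − 0.141) / 0.476 ≈ 0.70378.
Attributable cases ≈ PN × (exposed cases) = 0.70378 × 985 ≈ 693.22.

about 693 cases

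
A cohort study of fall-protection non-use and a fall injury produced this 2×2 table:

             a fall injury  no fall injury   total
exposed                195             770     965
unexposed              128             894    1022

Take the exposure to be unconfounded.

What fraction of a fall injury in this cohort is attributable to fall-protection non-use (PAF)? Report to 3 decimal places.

p₁ = P(outcome | exposed) = 195/965 = 0.20207
p₀ = P(outcome | unexposed) = 128/1022 = 0.12524
Exposure prevalence π = 965/1987 = 0.48566; overall risk P(Y=1) = 0.16256.
Under exogeneity, PAF = [P(Y=1) − p₀]/P(Y=1).
PAF = (0.16256 − 0.12524) / 0.16256 ≈ 0.2295

PAF ≈ 0.230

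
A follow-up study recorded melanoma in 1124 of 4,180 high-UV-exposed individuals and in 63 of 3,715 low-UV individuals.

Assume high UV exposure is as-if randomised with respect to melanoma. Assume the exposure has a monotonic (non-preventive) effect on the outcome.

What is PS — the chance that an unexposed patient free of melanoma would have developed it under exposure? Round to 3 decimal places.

PS ≈ 0.256

p₁ = P(outcome | exposed) = 1124/4180 = 0.2689
p₀ = P(outcome | unexposed) = 63/3715 = 0.016958
Under exogeneity and monotonicity, PS = (p₁ − p₀) / (1 − p₀).
PS = (0.2689 − 0.016958) / (1 − 0.016958) = 0.25194 / 0.98304 ≈ 0.2563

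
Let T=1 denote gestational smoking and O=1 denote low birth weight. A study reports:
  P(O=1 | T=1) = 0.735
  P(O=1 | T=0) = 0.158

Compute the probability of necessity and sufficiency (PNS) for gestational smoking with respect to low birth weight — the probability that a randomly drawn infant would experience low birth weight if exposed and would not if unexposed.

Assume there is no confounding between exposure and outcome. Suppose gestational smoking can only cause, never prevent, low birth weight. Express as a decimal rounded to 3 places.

Let p₁ = 0.735, p₀ = 0.158.
Under exogeneity and monotonicity, PNS = p₁ − p₀.
PNS = 0.735 − 0.158 = 0.577

PNS ≈ 0.577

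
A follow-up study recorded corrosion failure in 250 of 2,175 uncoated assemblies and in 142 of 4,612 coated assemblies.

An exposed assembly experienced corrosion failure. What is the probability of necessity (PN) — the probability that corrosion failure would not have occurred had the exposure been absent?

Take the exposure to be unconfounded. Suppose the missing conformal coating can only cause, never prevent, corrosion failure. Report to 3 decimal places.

PN ≈ 0.732

p₁ = P(outcome | exposed) = 250/2175 = 0.11494
p₀ = P(outcome | unexposed) = 142/4612 = 0.030789
Under exogeneity and monotonicity, PN = (p₁ − p₀) / p₁.
PN = (0.11494 − 0.030789) / 0.11494 = 0.084153 / 0.11494 ≈ 0.7321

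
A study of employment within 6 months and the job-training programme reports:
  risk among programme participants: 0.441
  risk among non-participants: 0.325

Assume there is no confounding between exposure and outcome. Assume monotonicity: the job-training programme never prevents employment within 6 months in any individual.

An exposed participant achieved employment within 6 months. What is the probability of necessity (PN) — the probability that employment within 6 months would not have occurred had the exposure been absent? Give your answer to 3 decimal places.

Let p₁ = 0.441, p₀ = 0.325.
Under exogeneity and monotonicity, PN = (p₁ − p₀) / p₁.
PN = (0.441 − 0.325) / 0.441 = 0.116 / 0.441 ≈ 0.2630

PN ≈ 0.263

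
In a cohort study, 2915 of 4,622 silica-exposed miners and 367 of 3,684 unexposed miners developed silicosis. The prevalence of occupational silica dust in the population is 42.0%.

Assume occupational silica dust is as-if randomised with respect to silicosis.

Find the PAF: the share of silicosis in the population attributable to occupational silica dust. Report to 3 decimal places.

p₁ = P(outcome | exposed) = 2915/4622 = 0.63068
p₀ = P(outcome | unexposed) = 367/3684 = 0.09962
Overall risk P(Y=1) = π·p₁ + (1−π)·p₀ = 0.42×0.63068 + 0.58×0.09962 = 0.32266.
Under exogeneity, PAF = [P(Y=1) − p₀] / P(Y=1).
PAF = (0.32266 − 0.09962) / 0.32266 ≈ 0.6913

PAF ≈ 0.691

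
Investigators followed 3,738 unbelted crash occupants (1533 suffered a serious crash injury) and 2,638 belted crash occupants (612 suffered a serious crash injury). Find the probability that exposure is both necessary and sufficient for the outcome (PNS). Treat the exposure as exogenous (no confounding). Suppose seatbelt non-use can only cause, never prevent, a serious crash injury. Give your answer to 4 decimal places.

PNS ≈ 0.1781

p₁ = P(outcome | exposed) = 1533/3738 = 0.41011
p₀ = P(outcome | unexposed) = 612/2638 = 0.23199
Under exogeneity and monotonicity, PNS = p₁ − p₀.
PNS = 0.41011 − 0.23199 = 0.17812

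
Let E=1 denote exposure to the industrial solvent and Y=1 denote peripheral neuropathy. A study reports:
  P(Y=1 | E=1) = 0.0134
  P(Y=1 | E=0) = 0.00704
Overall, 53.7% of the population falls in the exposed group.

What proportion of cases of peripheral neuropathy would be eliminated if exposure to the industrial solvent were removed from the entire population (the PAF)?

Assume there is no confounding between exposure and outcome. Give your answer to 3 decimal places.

Let p₁ = 0.0134, p₀ = 0.00704.
Overall risk P(Y=1) = π·p₁ + (1−π)·p₀ = 0.537×0.0134 + 0.463×0.00704 = 0.010455.
Under exogeneity, PAF = [P(Y=1) − p₀] / P(Y=1).
PAF = (0.010455 − 0.00704) / 0.010455 ≈ 0.3267

PAF ≈ 0.327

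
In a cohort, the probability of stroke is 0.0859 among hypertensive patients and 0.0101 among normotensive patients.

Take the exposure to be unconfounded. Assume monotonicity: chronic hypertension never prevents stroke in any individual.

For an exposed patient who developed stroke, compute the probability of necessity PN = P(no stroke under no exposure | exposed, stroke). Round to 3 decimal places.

Let p₁ = 0.0859, p₀ = 0.0101.
Under exogeneity and monotonicity, PN = (p₁ − p₀) / p₁.
PN = (0.0859 − 0.0101) / 0.0859 = 0.0758 / 0.0859 ≈ 0.8824

PN ≈ 0.882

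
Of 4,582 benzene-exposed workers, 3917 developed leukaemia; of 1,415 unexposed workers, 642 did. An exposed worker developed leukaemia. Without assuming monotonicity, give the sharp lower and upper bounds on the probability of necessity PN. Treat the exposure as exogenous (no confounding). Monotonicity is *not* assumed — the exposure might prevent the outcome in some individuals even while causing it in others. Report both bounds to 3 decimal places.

p₁ = P(outcome | exposed) = 3917/4582 = 0.85487
p₀ = P(outcome | unexposed) = 642/1415 = 0.45371
Under exogeneity alone the bounds on PN are max{0,(p₁−p₀)/p₁} ≤ PN ≤ min{1,(1−p₀)/p₁}.
  lower = (p₁ − p₀)/p₁ = 0.40116 / 0.85487 ≈ 0.4693
  upper = min{1, (1 − p₀)/p₁} = 0.54629 / 0.85487 ≈ 0.6390

0.469 ≤ PN ≤ 0.639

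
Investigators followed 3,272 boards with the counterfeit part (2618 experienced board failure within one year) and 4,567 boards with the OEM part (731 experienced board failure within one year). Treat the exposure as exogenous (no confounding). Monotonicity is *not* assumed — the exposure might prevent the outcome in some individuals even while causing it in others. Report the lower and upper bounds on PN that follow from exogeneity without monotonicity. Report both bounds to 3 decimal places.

0.800 ≤ PN ≤ 1.000

p₁ = P(outcome | exposed) = 2618/3272 = 0.80012
p₀ = P(outcome | unexposed) = 731/4567 = 0.16006
Under exogeneity alone the bounds on PN are max{0,(p₁−p₀)/p₁} ≤ PN ≤ min{1,(1−p₀)/p₁}.
  lower = (p₁ − p₀)/p₁ = 0.64006 / 0.80012 ≈ 0.8000
  upper = min{1, (1 − p₀)/p₁} = 0.83994 / 0.80012 ≈ 1.0498 → capped at 1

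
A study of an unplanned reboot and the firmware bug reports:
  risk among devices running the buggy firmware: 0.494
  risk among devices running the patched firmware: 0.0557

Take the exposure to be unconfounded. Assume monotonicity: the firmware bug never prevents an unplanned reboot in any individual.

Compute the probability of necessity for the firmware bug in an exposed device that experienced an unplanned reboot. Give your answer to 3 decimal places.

PN ≈ 0.887

Let p₁ = 0.494, p₀ = 0.0557.
Under exogeneity and monotonicity, PN = (p₁ − p₀) / p₁.
PN = (0.494 − 0.0557) / 0.494 = 0.4383 / 0.494 ≈ 0.8872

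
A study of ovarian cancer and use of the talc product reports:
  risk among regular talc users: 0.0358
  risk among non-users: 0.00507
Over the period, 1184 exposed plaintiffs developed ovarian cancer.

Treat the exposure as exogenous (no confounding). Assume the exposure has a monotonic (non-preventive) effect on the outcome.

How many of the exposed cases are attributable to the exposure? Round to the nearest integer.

about 1016 cases

Let p₁ = 0.0358, p₀ = 0.00507.
PN = (p₁ − p₀)/p₁ = (0.0358 − 0.00507) / 0.0358 ≈ 0.85838.
Attributable cases ≈ PN × (exposed cases) = 0.85838 × 1184 ≈ 1016.32.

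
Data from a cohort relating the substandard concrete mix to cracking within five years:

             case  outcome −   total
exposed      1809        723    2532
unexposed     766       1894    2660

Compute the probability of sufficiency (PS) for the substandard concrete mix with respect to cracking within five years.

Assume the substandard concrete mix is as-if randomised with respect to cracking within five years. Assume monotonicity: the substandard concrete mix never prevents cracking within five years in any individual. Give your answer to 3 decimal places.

p₁ = P(outcome | exposed) = 1809/2532 = 0.71445
p₀ = P(outcome | unexposed) = 766/2660 = 0.28797
Under exogeneity and monotonicity, PS = (p₁ − p₀)/(1 − p₀).
PS = (0.71445 − 0.28797) / 0.71203 ≈ 0.5990

PS ≈ 0.599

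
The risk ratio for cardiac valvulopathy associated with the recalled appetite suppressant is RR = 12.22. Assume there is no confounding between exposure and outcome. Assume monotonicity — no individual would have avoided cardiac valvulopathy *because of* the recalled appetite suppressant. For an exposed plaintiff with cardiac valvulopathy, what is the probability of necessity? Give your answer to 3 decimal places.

Under exogeneity and monotonicity, PN = (RR − 1) / RR = 1 − 1/RR.
PN = (12.22 − 1) / 12.22 = 11.22 / 12.22 ≈ 0.9182

PN ≈ 0.918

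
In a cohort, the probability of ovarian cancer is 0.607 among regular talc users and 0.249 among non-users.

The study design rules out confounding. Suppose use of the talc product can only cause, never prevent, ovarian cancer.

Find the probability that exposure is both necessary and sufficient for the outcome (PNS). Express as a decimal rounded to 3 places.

Let p₁ = 0.607, p₀ = 0.249.
Under exogeneity and monotonicity, PNS = p₁ − p₀.
PNS = 0.607 − 0.249 = 0.358

PNS ≈ 0.358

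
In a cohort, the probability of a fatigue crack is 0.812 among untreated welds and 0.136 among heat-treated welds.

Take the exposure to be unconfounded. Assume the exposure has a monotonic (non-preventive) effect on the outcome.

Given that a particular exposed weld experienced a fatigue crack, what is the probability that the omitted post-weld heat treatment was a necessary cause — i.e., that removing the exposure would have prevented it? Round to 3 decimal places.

Let p₁ = 0.812, p₀ = 0.136.
Under exogeneity and monotonicity, PN = (p₁ − p₀) / p₁.
PN = (0.812 − 0.136) / 0.812 = 0.676 / 0.812 ≈ 0.8325

PN ≈ 0.833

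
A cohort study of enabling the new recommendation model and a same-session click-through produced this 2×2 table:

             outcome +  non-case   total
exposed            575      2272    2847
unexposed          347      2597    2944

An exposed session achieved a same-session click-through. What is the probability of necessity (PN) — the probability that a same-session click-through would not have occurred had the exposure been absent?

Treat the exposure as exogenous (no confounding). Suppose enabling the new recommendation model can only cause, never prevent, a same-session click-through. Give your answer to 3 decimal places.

PN ≈ 0.416

p₁ = P(outcome | exposed) = 575/2847 = 0.20197
p₀ = P(outcome | unexposed) = 347/2944 = 0.11787
Under exogeneity and monotonicity, PN = (p₁ − p₀)/p₁.
PN = (0.20197 − 0.11787) / 0.20197 ≈ 0.4164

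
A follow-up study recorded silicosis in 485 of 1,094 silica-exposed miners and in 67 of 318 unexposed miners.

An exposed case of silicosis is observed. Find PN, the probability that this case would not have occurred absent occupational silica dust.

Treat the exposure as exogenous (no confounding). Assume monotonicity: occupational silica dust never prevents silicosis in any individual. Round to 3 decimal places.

PN ≈ 0.525

p₁ = P(outcome | exposed) = 485/1094 = 0.44333
p₀ = P(outcome | unexposed) = 67/318 = 0.21069
Under exogeneity and monotonicity, PN = (p₁ − p₀) / p₁.
PN = (0.44333 − 0.21069) / 0.44333 = 0.23264 / 0.44333 ≈ 0.5247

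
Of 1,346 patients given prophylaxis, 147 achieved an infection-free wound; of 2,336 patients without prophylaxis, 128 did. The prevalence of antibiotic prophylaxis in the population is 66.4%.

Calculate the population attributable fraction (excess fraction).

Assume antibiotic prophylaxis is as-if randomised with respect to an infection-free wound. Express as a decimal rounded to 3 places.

PAF ≈ 0.397

p₁ = P(outcome | exposed) = 147/1346 = 0.10921
p₀ = P(outcome | unexposed) = 128/2336 = 0.054795
Overall risk P(Y=1) = π·p₁ + (1−π)·p₀ = 0.664×0.10921 + 0.336×0.054795 = 0.090928.
Under exogeneity, PAF = [P(Y=1) − p₀] / P(Y=1).
PAF = (0.090928 − 0.054795) / 0.090928 ≈ 0.3974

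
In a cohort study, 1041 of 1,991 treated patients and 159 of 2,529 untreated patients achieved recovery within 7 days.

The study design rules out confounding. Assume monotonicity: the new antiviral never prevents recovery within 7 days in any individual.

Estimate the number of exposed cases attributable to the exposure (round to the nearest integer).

p₁ = P(outcome | exposed) = 1041/1991 = 0.52285
p₀ = P(outcome | unexposed) = 159/2529 = 0.062871
PN = (p₁ − p₀)/p₁ = (0.52285 − 0.062871) / 0.52285 ≈ 0.87975.
Attributable cases ≈ PN × (exposed cases) = 0.87975 × 1041 ≈ 915.82.

about 916 cases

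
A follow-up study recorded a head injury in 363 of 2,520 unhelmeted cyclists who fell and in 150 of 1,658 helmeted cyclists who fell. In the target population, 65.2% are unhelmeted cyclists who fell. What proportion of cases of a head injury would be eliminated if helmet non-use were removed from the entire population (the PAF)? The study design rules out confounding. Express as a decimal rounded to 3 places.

p₁ = P(outcome | exposed) = 363/2520 = 0.14405
p₀ = P(outcome | unexposed) = 150/1658 = 0.09047
Overall risk P(Y=1) = π·p₁ + (1−π)·p₀ = 0.652×0.14405 + 0.348×0.09047 = 0.1254.
Under exogeneity, PAF = [P(Y=1) − p₀] / P(Y=1).
PAF = (0.1254 − 0.09047) / 0.1254 ≈ 0.2786

PAF ≈ 0.279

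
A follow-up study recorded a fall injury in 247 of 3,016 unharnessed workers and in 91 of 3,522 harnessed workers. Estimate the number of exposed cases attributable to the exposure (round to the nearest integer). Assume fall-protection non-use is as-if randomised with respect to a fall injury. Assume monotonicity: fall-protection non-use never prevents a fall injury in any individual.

about 169 cases

p₁ = P(outcome | exposed) = 247/3016 = 0.081897
p₀ = P(outcome | unexposed) = 91/3522 = 0.025838
PN = (p₁ − p₀)/p₁ = (0.081897 − 0.025838) / 0.081897 ≈ 0.68451.
Attributable cases ≈ PN × (exposed cases) = 0.68451 × 247 ≈ 169.07.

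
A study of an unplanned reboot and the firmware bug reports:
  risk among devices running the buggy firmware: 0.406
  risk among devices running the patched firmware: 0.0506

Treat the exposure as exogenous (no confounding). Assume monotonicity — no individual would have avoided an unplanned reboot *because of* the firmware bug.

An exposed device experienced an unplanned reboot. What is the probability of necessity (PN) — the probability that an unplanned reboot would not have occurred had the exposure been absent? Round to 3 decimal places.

Let p₁ = 0.406, p₀ = 0.0506.
Under exogeneity and monotonicity, PN = (p₁ − p₀) / p₁.
PN = (0.406 − 0.0506) / 0.406 = 0.3554 / 0.406 ≈ 0.8754

PN ≈ 0.875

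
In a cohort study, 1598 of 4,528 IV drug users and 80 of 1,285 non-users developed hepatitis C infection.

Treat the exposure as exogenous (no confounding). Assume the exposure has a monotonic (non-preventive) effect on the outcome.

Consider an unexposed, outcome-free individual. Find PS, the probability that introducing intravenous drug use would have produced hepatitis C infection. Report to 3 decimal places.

p₁ = P(outcome | exposed) = 1598/4528 = 0.35292
p₀ = P(outcome | unexposed) = 80/1285 = 0.062257
Under exogeneity and monotonicity, PS = (p₁ − p₀) / (1 − p₀).
PS = (0.35292 − 0.062257) / (1 − 0.062257) = 0.29066 / 0.93774 ≈ 0.3100

PS ≈ 0.310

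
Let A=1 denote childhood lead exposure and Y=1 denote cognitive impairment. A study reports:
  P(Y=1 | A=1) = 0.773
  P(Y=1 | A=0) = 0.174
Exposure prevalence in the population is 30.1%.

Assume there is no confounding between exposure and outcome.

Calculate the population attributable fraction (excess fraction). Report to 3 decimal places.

Let p₁ = 0.773, p₀ = 0.174.
Overall risk P(Y=1) = π·p₁ + (1−π)·p₀ = 0.301×0.773 + 0.699×0.174 = 0.3543.
Under exogeneity, PAF = [P(Y=1) − p₀] / P(Y=1).
PAF = (0.3543 − 0.174) / 0.3543 ≈ 0.5089

PAF ≈ 0.509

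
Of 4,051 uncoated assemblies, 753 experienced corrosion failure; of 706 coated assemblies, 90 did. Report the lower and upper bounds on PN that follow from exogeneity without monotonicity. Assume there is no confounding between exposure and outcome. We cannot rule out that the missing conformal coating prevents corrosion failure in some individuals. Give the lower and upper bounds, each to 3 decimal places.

p₁ = P(outcome | exposed) = 753/4051 = 0.18588
p₀ = P(outcome | unexposed) = 90/706 = 0.12748
Under exogeneity alone the bounds on PN are max{0,(p₁−p₀)/p₁} ≤ PN ≤ min{1,(1−p₀)/p₁}.
  lower = (p₁ − p₀)/p₁ = 0.058401 / 0.18588 ≈ 0.3142
  upper = min{1, (1 − p₀)/p₁} = 0.87252 / 0.18588 ≈ 4.6940 → capped at 1

0.314 ≤ PN ≤ 1.000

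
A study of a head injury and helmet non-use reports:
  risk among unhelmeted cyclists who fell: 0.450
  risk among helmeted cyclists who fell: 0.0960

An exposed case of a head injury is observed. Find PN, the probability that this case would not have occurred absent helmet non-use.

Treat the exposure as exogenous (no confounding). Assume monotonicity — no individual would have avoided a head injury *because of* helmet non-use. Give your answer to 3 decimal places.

PN ≈ 0.787

Let p₁ = 0.45, p₀ = 0.096.
Under exogeneity and monotonicity, PN = (p₁ − p₀) / p₁.
PN = (0.45 − 0.096) / 0.45 = 0.354 / 0.45 ≈ 0.7867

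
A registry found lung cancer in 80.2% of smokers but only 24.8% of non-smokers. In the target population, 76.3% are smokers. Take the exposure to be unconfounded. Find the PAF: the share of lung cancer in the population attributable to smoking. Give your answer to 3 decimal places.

p₁ = 0.802, p₀ = 0.248.
Overall risk P(Y=1) = π·p₁ + (1−π)·p₀ = 0.763×0.802 + 0.237×0.248 = 0.6707.
Under exogeneity, PAF = [P(Y=1) − p₀] / P(Y=1).
PAF = (0.6707 − 0.248) / 0.6707 ≈ 0.6302

PAF ≈ 0.630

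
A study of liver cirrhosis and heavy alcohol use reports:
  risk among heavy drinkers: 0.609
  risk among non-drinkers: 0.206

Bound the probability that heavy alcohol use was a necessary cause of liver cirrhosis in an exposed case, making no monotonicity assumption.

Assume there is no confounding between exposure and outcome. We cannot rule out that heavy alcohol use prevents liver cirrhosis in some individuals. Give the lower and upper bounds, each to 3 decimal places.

0.662 ≤ PN ≤ 1.000

Let p₁ = 0.609, p₀ = 0.206.
Under exogeneity alone the bounds on PN are max{0,(p₁−p₀)/p₁} ≤ PN ≤ min{1,(1−p₀)/p₁}.
  lower = (p₁ − p₀)/p₁ = 0.403 / 0.609 ≈ 0.6617
  upper = min{1, (1 − p₀)/p₁} = 0.794 / 0.609 ≈ 1.3038 → capped at 1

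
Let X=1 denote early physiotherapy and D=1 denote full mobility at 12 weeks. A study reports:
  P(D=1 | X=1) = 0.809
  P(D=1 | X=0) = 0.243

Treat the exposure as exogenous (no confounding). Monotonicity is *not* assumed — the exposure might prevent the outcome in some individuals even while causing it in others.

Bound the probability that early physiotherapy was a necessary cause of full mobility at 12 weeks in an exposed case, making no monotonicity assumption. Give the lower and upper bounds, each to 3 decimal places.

0.700 ≤ PN ≤ 0.936

Let p₁ = 0.809, p₀ = 0.243.
Under exogeneity alone the bounds on PN are max{0,(p₁−p₀)/p₁} ≤ PN ≤ min{1,(1−p₀)/p₁}.
  lower = (p₁ − p₀)/p₁ = 0.566 / 0.809 ≈ 0.6996
  upper = min{1, (1 − p₀)/p₁} = 0.757 / 0.809 ≈ 0.9357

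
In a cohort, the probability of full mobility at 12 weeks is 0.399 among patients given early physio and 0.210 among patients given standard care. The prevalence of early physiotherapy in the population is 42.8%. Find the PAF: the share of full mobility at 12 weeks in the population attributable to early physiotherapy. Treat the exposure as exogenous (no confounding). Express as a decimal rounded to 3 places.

Let p₁ = 0.399, p₀ = 0.21.
Overall risk P(Y=1) = π·p₁ + (1−π)·p₀ = 0.428×0.399 + 0.572×0.21 = 0.29089.
Under exogeneity, PAF = [P(Y=1) − p₀] / P(Y=1).
PAF = (0.29089 − 0.21) / 0.29089 ≈ 0.2781

PAF ≈ 0.278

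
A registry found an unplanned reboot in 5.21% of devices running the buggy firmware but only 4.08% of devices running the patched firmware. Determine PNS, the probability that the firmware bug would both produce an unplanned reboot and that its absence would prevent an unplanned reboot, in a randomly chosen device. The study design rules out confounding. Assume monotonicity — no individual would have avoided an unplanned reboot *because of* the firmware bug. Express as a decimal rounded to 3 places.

p₁ = 0.0521, p₀ = 0.0408.
Under exogeneity and monotonicity, PNS = p₁ − p₀.
PNS = 0.0521 − 0.0408 = 0.0113

PNS ≈ 0.011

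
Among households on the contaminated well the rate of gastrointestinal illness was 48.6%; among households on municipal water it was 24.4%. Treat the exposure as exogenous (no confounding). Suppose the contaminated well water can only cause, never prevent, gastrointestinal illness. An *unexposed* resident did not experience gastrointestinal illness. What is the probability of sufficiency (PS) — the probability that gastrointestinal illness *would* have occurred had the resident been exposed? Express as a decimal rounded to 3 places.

p₁ = 0.486, p₀ = 0.244.
Under exogeneity and monotonicity, PS = (p₁ − p₀) / (1 − p₀).
PS = (0.486 − 0.244) / (1 − 0.244) = 0.242 / 0.756 ≈ 0.3201

PS ≈ 0.320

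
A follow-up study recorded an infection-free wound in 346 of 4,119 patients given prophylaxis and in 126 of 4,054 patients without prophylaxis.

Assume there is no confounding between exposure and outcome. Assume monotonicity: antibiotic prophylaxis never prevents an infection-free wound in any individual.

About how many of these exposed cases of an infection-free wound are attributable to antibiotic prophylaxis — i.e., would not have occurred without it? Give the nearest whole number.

about 218 cases

p₁ = P(outcome | exposed) = 346/4119 = 0.084001
p₀ = P(outcome | unexposed) = 126/4054 = 0.03108
PN = (p₁ − p₀)/p₁ = (0.084001 − 0.03108) / 0.084001 ≈ 0.63000.
Attributable cases ≈ PN × (exposed cases) = 0.63000 × 346 ≈ 217.98.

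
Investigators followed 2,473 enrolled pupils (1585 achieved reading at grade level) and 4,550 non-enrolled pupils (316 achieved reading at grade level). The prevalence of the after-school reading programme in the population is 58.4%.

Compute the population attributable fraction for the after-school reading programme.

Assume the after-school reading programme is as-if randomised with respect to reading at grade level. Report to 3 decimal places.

PAF ≈ 0.828

p₁ = P(outcome | exposed) = 1585/2473 = 0.64092
p₀ = P(outcome | unexposed) = 316/4550 = 0.069451
Overall risk P(Y=1) = π·p₁ + (1−π)·p₀ = 0.584×0.64092 + 0.416×0.069451 = 0.40319.
Under exogeneity, PAF = [P(Y=1) − p₀] / P(Y=1).
PAF = (0.40319 − 0.069451) / 0.40319 ≈ 0.8277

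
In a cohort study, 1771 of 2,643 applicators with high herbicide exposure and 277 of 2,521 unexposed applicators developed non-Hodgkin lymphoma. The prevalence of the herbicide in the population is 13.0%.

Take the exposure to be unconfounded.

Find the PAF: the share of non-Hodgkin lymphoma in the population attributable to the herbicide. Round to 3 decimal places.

p₁ = P(outcome | exposed) = 1771/2643 = 0.67007
p₀ = P(outcome | unexposed) = 277/2521 = 0.10988
Overall risk P(Y=1) = π·p₁ + (1−π)·p₀ = 0.13×0.67007 + 0.87×0.10988 = 0.1827.
Under exogeneity, PAF = [P(Y=1) − p₀] / P(Y=1).
PAF = (0.1827 − 0.10988) / 0.1827 ≈ 0.3986

PAF ≈ 0.399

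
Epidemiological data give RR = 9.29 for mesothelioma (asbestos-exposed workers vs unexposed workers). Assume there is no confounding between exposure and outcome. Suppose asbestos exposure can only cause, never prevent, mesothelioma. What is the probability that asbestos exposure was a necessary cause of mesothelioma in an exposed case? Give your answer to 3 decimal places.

Under exogeneity and monotonicity, PN = (RR − 1) / RR = 1 − 1/RR.
PN = (9.29 − 1) / 9.29 = 8.29 / 9.29 ≈ 0.8924

PN ≈ 0.892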